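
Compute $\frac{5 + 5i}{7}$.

Divisor is real, so divide each part by 7:
= 5/7 + (5/7)i


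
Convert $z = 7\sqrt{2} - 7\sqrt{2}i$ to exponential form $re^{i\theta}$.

r = |z| = sqrt((7*sqrt(2))^2 + (-7*sqrt(2))^2) = sqrt(98 + 98) = sqrt(196) = 14
θ = arctan(b/a) = arctan(-9.8995/9.8995) (quadrant-adjusted) = -45° = -π/4
z = 14e^(-i*π/4)


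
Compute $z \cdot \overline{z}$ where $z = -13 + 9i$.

z * conjugate(z) = |z|^2 = a^2 + b^2
= (-13)^2 + 9^2 = 250


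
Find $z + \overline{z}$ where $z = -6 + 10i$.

z + conjugate(z) = (a + bi) + (a - bi) = 2a
= 2 * (-6) = -12


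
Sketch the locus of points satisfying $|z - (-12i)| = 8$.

|z - z0| = r describes a circle centered at z0 with radius r
Here z0 = -12i and r = 8
Locus: Circle centered at (0, -12) with radius 8


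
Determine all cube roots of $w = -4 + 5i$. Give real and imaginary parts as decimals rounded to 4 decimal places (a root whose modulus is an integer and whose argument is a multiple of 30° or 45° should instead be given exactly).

|w| = sqrt(41) ≈ 6.403124, arg(w) ≈ 128.659808°
Root modulus = sqrt(41)^(1/3) ≈ 1.856938
Root arguments: θ_k = (arg(w) + 360°k)/3 for k = 0, 1, ..., 2
Compute each root as (root modulus)(cos θ_k + i sin θ_k) using full-precision intermediates, then round to 4 decimal places.
Roots: 1.3606 + 1.2637i, -1.7747 + 0.5464i, 0.4141 - 1.8102i


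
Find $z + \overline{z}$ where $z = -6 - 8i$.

z + conjugate(z) = (a + bi) + (a - bi) = 2a
= 2 * (-6) = -12


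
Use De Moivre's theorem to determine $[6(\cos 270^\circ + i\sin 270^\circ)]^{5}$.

By De Moivre: z^n = r^n(cos(nθ) + i sin(nθ))
= 6^5(cos(5*270°) + i sin(5*270°))
= 7776(cos 270° + i sin 270°)
= -7776i


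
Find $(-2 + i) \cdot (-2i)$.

(a1*a2 - b1*b2) + (a1*b2 + b1*a2)i
= (0 - (-2)) + (4 + 0)i
= 2 + 4i


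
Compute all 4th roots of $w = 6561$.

|w| = 6561, arg(w) = 0°
Root modulus = 6561^(1/4) = 9
Root arguments: θ_k = (0° + 360°k)/4 for k = 0, 1, ..., 3
Roots: 9, 9i, -9, -9i


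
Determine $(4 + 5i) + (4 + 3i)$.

(4 + 4) + (5 + 3)i = 8 + 8i


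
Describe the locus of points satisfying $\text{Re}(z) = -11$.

Re(z) = x where z = x + yi; the equation x = -11 is satisfied by all points with that x-coordinate
Locus: Vertical line x = -11


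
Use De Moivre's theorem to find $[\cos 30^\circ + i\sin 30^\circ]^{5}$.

By De Moivre: z^n = r^n(cos(nθ) + i sin(nθ))
= 1^5(cos(5*30°) + i sin(5*30°))
= 1(cos 150° + i sin 150°)
= -sqrt(3)/2 + (1/2)i


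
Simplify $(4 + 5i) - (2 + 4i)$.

(4 - 2) + (5 - 4)i = 2 + i


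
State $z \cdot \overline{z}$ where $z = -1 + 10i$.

z * conjugate(z) = |z|^2 = a^2 + b^2
= (-1)^2 + 10^2 = 101


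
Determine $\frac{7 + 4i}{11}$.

Divisor is real, so divide each part by 11:
= 7/11 + (4/11)i


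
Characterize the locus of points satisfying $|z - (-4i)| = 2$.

|z - z0| = r describes a circle centered at z0 with radius r
Here z0 = -4i and r = 2
Locus: Circle centered at (0, -4) with radius 2


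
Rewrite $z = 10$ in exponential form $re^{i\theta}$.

r = |z| = sqrt((10)^2 + (0)^2) = sqrt(100 + 0) = sqrt(100) = 10
b = 0 and a > 0, so z lies on the positive real axis: θ = 0
z = 10e^(i*0) = 10


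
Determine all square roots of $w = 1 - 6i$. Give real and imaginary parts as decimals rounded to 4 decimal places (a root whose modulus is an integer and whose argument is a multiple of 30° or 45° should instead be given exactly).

|w| = sqrt(37) ≈ 6.082763, arg(w) ≈ 279.462322°
Root modulus = sqrt(37)^(1/2) ≈ 2.466326
Root arguments: θ_k = (arg(w) + 360°k)/2 for k = 0, 1, ..., 1
Compute each root as (root modulus)(cos θ_k + i sin θ_k) using full-precision intermediates, then round to 4 decimal places.
Roots: -1.8819 + 1.5942i, 1.8819 - 1.5942i


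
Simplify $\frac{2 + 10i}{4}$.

Divisor is real, so divide each part by 4:
= 1/2 + (5/2)i


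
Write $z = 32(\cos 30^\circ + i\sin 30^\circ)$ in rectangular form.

a = r cos θ = 32 * sqrt(3)/2 = 16*sqrt(3)
b = r sin θ = 32 * 1/2 = 16
z = 16*sqrt(3) + 16i


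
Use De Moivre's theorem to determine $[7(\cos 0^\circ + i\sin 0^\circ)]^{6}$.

By De Moivre: z^n = r^n(cos(nθ) + i sin(nθ))
= 7^6(cos(6*0°) + i sin(6*0°))
= 117649(cos 0° + i sin 0°)
= 117649


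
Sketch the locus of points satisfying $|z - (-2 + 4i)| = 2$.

|z - z0| = r describes a circle centered at z0 with radius r
Here z0 = -2 + 4i and r = 2
Locus: Circle centered at (-2, 4) with radius 2


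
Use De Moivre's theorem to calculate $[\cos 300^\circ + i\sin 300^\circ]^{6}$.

By De Moivre: z^n = r^n(cos(nθ) + i sin(nθ))
= 1^6(cos(6*300°) + i sin(6*300°))
= 1(cos 0° + i sin 0°)
= 1


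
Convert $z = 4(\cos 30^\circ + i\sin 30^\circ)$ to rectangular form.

a = r cos θ = 4 * sqrt(3)/2 = 2*sqrt(3)
b = r sin θ = 4 * 1/2 = 2
z = 2*sqrt(3) + 2i


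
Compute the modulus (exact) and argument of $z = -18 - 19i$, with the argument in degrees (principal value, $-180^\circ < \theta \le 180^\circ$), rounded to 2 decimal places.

|z| = sqrt((-18)^2 + (-19)^2) = sqrt(685)
arg(z) = arctan(b/a) = arctan(-19/-18) (quadrant-adjusted) = -133.45°


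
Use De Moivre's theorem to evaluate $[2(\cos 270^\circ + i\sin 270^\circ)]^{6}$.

By De Moivre: z^n = r^n(cos(nθ) + i sin(nθ))
= 2^6(cos(6*270°) + i sin(6*270°))
= 64(cos 180° + i sin 180°)
= -64


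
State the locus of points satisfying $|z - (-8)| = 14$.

|z - z0| = r describes a circle centered at z0 with radius r
Here z0 = -8 and r = 14
Locus: Circle centered at (-8, 0) with radius 14


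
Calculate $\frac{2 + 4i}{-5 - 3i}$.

Multiply numerator and denominator by conjugate (-5 + 3i):
= (2 + 4i)(-5 + 3i) / ((-5)^2 + (-3)^2)
= (-22 - 14i) / 34
Divide through by 2: (-11 - 7i) / 17
= -11/17 - (7/17)i


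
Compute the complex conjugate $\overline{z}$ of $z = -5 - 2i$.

If z = a + bi, then conjugate(z) = a - bi
conjugate(-5 - 2i) = -5 + 2i


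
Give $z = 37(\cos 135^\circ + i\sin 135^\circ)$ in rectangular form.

a = r cos θ = 37 * -sqrt(2)/2 = -37*sqrt(2)/2
b = r sin θ = 37 * sqrt(2)/2 = 37*sqrt(2)/2
z = -37*sqrt(2)/2 + (37*sqrt(2)/2)i


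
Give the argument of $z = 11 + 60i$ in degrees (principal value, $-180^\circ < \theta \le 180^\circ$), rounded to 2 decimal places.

θ = arctan(b/a) = arctan(60/11) (quadrant-adjusted) = 79.61°


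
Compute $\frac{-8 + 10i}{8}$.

Divisor is real, so divide each part by 8:
= -1 + (5/4)i


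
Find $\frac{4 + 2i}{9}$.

Divisor is real, so divide each part by 9:
= 4/9 + (2/9)i


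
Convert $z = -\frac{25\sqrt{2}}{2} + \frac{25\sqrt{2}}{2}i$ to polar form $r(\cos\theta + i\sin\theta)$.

r = |z| = sqrt(a^2 + b^2) = sqrt((-25*sqrt(2)/2)^2 + (25*sqrt(2)/2)^2) = sqrt(625/2 + 625/2) = sqrt(625) = 25
θ = arctan(b/a) = arctan(17.6777/-17.6777) (quadrant-adjusted) = 135°
z = 25(cos 135° + i sin 135°)


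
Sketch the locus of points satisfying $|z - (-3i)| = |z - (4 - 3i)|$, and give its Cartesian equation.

|z - z1| = |z - z2| means z is equidistant from z1 and z2,
i.e. the perpendicular bisector of the segment from (0, -3) to (4, -3) (midpoint (2, -3)).
With z = x + yi, square both sides:
(x - 0)^2 + (y - (-3))^2 = (x - 4)^2 + (y - (-3))^2
The x^2 and y^2 terms cancel: 8x + 0y = 25 - 9 = 16
Simplify: x = 2
Locus: Perpendicular bisector of the segment from (0, -3) to (4, -3): the line x = 2


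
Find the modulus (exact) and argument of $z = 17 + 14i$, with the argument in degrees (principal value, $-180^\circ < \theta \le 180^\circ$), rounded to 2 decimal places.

|z| = sqrt(17^2 + 14^2) = sqrt(485)
arg(z) = arctan(b/a) = arctan(14/17) (quadrant-adjusted) = 39.47°


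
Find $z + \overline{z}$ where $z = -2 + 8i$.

z + conjugate(z) = (a + bi) + (a - bi) = 2a
= 2 * (-2) = -4


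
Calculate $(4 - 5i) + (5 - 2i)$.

(4 + 5) + (-5 + (-2))i = 9 - 7i


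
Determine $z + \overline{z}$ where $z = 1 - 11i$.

z + conjugate(z) = (a + bi) + (a - bi) = 2a
= 2 * 1 = 2


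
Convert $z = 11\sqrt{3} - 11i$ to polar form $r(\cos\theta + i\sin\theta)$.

r = |z| = sqrt(a^2 + b^2) = sqrt((11*sqrt(3))^2 + (-11)^2) = sqrt(363 + 121) = sqrt(484) = 22
θ = arctan(b/a) = arctan(-11/19.0526) (quadrant-adjusted) = 330°
z = 22(cos 330° + i sin 330°)


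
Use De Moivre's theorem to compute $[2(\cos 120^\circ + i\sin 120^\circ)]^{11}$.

By De Moivre: z^n = r^n(cos(nθ) + i sin(nθ))
= 2^11(cos(11*120°) + i sin(11*120°))
= 2048(cos 240° + i sin 240°)
= -1024 - 1024*sqrt(3)i


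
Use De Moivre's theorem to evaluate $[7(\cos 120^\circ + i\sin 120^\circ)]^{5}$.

By De Moivre: z^n = r^n(cos(nθ) + i sin(nθ))
= 7^5(cos(5*120°) + i sin(5*120°))
= 16807(cos 240° + i sin 240°)
= -16807/2 - (16807*sqrt(3)/2)i


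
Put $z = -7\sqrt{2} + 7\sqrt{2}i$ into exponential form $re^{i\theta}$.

r = |z| = sqrt((-7*sqrt(2))^2 + (7*sqrt(2))^2) = sqrt(98 + 98) = sqrt(196) = 14
θ = arctan(b/a) = arctan(9.8995/-9.8995) (quadrant-adjusted) = 135° = 3π/4
z = 14e^(i*3π/4)


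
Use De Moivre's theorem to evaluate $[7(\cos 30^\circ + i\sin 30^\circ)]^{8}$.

By De Moivre: z^n = r^n(cos(nθ) + i sin(nθ))
= 7^8(cos(8*30°) + i sin(8*30°))
= 5764801(cos 240° + i sin 240°)
= -5764801/2 - (5764801*sqrt(3)/2)i


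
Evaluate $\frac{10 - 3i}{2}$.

Divisor is real, so divide each part by 2:
= 5 - (3/2)i


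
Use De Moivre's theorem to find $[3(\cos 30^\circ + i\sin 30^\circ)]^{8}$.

By De Moivre: z^n = r^n(cos(nθ) + i sin(nθ))
= 3^8(cos(8*30°) + i sin(8*30°))
= 6561(cos 240° + i sin 240°)
= -6561/2 - (6561*sqrt(3)/2)i


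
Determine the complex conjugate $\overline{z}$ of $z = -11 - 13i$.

If z = a + bi, then conjugate(z) = a - bi
conjugate(-11 - 13i) = -11 + 13i


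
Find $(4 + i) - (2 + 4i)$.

(4 - 2) + (1 - 4)i = 2 - 3i


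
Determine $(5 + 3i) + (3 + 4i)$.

(5 + 3) + (3 + 4)i = 8 + 7i


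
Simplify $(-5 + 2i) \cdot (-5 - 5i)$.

(a1*a2 - b1*b2) + (a1*b2 + b1*a2)i
= (25 - (-10)) + (25 + (-10))i
= 35 + 15i


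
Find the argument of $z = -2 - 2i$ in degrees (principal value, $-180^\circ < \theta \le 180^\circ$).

θ = arctan(b/a) = arctan(-2/-2) (quadrant-adjusted) = -135°


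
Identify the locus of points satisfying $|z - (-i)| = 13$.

|z - z0| = r describes a circle centered at z0 with radius r
Here z0 = -i and r = 13
Locus: Circle centered at (0, -1) with radius 13


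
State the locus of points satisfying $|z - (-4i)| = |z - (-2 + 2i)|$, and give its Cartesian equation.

|z - z1| = |z - z2| means z is equidistant from z1 and z2,
i.e. the perpendicular bisector of the segment from (0, -4) to (-2, 2) (midpoint (-1, -1)).
With z = x + yi, square both sides:
(x - 0)^2 + (y - (-4))^2 = (x - (-2))^2 + (y - 2)^2
The x^2 and y^2 terms cancel: -4x + 12y = 8 - 16 = -8
Simplify: x - 3y = 2
Locus: Perpendicular bisector of the segment from (0, -4) to (-2, 2): the line x - 3y = 2


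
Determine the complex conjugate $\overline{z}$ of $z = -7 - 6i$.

If z = a + bi, then conjugate(z) = a - bi
conjugate(-7 - 6i) = -7 + 6i


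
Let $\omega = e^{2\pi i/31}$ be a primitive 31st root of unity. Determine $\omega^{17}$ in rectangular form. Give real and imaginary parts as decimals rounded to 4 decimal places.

ω^17 = e^(2πi·17/31) = e^(i·34π/31)
= cos(34π/31) + i sin(34π/31)
= -0.9541 - 0.2994i


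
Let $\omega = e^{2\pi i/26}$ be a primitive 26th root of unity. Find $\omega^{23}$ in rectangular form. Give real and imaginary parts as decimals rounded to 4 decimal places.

ω^23 = e^(2πi·23/26) = e^(i·23π/13)
= cos(23π/13) + i sin(23π/13)
= 0.7485 - 0.6631i


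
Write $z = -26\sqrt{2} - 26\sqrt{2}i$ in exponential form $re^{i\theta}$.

r = |z| = sqrt((-26*sqrt(2))^2 + (-26*sqrt(2))^2) = sqrt(1352 + 1352) = sqrt(2704) = 52
θ = arctan(b/a) = arctan(-36.7696/-36.7696) (quadrant-adjusted) = 225° = 5π/4
z = 52e^(i*5π/4)


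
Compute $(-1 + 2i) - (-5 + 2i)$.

(-1 - (-5)) + (2 - 2)i = 4


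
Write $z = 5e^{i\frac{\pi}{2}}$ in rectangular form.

a = r cos θ = 5 * 0 = 0
b = r sin θ = 5 * 1 = 5
z = 5i


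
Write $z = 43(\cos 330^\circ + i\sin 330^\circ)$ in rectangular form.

a = r cos θ = 43 * sqrt(3)/2 = 43*sqrt(3)/2
b = r sin θ = 43 * -1/2 = -43/2
z = 43*sqrt(3)/2 - (43/2)i


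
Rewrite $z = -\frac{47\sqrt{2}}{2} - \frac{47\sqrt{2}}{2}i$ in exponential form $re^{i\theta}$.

r = |z| = sqrt((-47*sqrt(2)/2)^2 + (-47*sqrt(2)/2)^2) = sqrt(2209/2 + 2209/2) = sqrt(2209) = 47
θ = arctan(b/a) = arctan(-33.234/-33.234) (quadrant-adjusted) = -135° = -3π/4
z = 47e^(-i*3π/4)


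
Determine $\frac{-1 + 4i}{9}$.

Divisor is real, so divide each part by 9:
= -1/9 + (4/9)i


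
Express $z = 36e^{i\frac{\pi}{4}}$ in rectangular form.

a = r cos θ = 36 * sqrt(2)/2 = 18*sqrt(2)
b = r sin θ = 36 * sqrt(2)/2 = 18*sqrt(2)
z = 18*sqrt(2) + 18*sqrt(2)i


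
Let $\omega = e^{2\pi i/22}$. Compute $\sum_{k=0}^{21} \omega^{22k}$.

Since 22 divides 22, ω^22 = (ω^22)^1 = 1^1 = 1, so every term is 1.
Sum = 22 · 1 = 22


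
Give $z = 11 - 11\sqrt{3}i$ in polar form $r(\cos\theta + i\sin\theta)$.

r = |z| = sqrt(a^2 + b^2) = sqrt((11)^2 + (-11*sqrt(3))^2) = sqrt(121 + 363) = sqrt(484) = 22
θ = arctan(b/a) = arctan(-19.0526/11) (quadrant-adjusted) = 300°
z = 22(cos 300° + i sin 300°)


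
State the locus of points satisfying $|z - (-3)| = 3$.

|z - z0| = r describes a circle centered at z0 with radius r
Here z0 = -3 and r = 3
Locus: Circle centered at (-3, 0) with radius 3


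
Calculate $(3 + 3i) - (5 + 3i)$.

(3 - 5) + (3 - 3)i = -2


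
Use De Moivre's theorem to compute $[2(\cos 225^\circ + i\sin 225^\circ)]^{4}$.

By De Moivre: z^n = r^n(cos(nθ) + i sin(nθ))
= 2^4(cos(4*225°) + i sin(4*225°))
= 16(cos 180° + i sin 180°)
= -16


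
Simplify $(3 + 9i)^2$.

(a + bi)^2 = a^2 - b^2 + 2abi
= 3^2 - 9^2 + 2*3*9i
= -72 + 54i


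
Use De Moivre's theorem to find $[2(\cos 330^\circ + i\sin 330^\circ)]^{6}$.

By De Moivre: z^n = r^n(cos(nθ) + i sin(nθ))
= 2^6(cos(6*330°) + i sin(6*330°))
= 64(cos 180° + i sin 180°)
= -64


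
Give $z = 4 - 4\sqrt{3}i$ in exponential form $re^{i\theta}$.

r = |z| = sqrt((4)^2 + (-4*sqrt(3))^2) = sqrt(16 + 48) = sqrt(64) = 8
θ = arctan(b/a) = arctan(-6.9282/4) (quadrant-adjusted) = -60° = -π/3
z = 8e^(-i*π/3)


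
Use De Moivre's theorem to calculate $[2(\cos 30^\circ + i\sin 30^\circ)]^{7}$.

By De Moivre: z^n = r^n(cos(nθ) + i sin(nθ))
= 2^7(cos(7*30°) + i sin(7*30°))
= 128(cos 210° + i sin 210°)
= -64*sqrt(3) - 64i


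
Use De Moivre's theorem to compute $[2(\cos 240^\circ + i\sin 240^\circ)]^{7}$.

By De Moivre: z^n = r^n(cos(nθ) + i sin(nθ))
= 2^7(cos(7*240°) + i sin(7*240°))
= 128(cos 240° + i sin 240°)
= -64 - 64*sqrt(3)i


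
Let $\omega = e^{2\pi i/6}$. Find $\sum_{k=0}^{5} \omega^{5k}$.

Let ζ = ω^5 = e^(2πi·5/6). Since 6 ∤ 5, ζ ≠ 1.
Sum = Σ_{k=0}^{5} ζ^k = (ζ^6 - 1)/(ζ - 1) = (ω^{5·6} - 1)/(ζ - 1) = (1 - 1)/(ζ - 1) = 0


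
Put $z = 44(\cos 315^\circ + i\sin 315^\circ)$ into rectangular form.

a = r cos θ = 44 * sqrt(2)/2 = 22*sqrt(2)
b = r sin θ = 44 * -sqrt(2)/2 = -22*sqrt(2)
z = 22*sqrt(2) - 22*sqrt(2)i


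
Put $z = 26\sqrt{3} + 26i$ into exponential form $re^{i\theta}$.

r = |z| = sqrt((26*sqrt(3))^2 + (26)^2) = sqrt(2028 + 676) = sqrt(2704) = 52
θ = arctan(b/a) = arctan(26/45.0333) (quadrant-adjusted) = 30° = π/6
z = 52e^(i*π/6)


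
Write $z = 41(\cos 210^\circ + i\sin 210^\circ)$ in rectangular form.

a = r cos θ = 41 * -sqrt(3)/2 = -41*sqrt(3)/2
b = r sin θ = 41 * -1/2 = -41/2
z = -41*sqrt(3)/2 - (41/2)i


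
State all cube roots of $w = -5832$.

|w| = 5832, arg(w) = 180°
Root modulus = 5832^(1/3) = 18
Root arguments: θ_k = (180° + 360°k)/3 for k = 0, 1, ..., 2
Roots: 9 + 9*sqrt(3)i, -18, 9 - 9*sqrt(3)i


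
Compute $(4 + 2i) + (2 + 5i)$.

(4 + 2) + (2 + 5)i = 6 + 7i


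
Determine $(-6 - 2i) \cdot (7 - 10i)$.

(a1*a2 - b1*b2) + (a1*b2 + b1*a2)i
= (-42 - 20) + (60 + (-14))i
= -62 + 46i


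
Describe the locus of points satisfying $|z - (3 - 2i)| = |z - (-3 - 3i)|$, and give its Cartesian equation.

|z - z1| = |z - z2| means z is equidistant from z1 and z2,
i.e. the perpendicular bisector of the segment from (3, -2) to (-3, -3) (midpoint (0, -5/2)).
With z = x + yi, square both sides:
(x - 3)^2 + (y - (-2))^2 = (x - (-3))^2 + (y - (-3))^2
The x^2 and y^2 terms cancel: -12x + (-2)y = 18 - 13 = 5
Simplify: 12x + 2y = -5
Locus: Perpendicular bisector of the segment from (3, -2) to (-3, -3): the line 12x + 2y = -5


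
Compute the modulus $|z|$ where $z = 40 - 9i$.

|z| = sqrt(a^2 + b^2) = sqrt(40^2 + (-9)^2) = sqrt(1681) = 41


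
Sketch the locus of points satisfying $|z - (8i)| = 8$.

|z - z0| = r describes a circle centered at z0 with radius r
Here z0 = 8i and r = 8
Locus: Circle centered at (0, 8) with radius 8


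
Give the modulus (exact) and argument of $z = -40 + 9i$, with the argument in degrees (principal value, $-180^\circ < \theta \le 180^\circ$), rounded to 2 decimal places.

|z| = sqrt((-40)^2 + 9^2) = 41
arg(z) = arctan(b/a) = arctan(9/-40) (quadrant-adjusted) = 167.32°


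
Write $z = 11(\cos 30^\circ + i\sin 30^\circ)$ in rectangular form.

a = r cos θ = 11 * sqrt(3)/2 = 11*sqrt(3)/2
b = r sin θ = 11 * 1/2 = 11/2
z = 11*sqrt(3)/2 + (11/2)i


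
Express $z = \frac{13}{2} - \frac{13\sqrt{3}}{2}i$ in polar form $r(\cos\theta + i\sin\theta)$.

r = |z| = sqrt(a^2 + b^2) = sqrt((13/2)^2 + (-13*sqrt(3)/2)^2) = sqrt(169/4 + 507/4) = sqrt(169) = 13
θ = arctan(b/a) = arctan(-11.2583/6.5) (quadrant-adjusted) = 300°
z = 13(cos 300° + i sin 300°)


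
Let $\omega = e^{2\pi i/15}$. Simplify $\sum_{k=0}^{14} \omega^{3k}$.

Let ζ = ω^3 = e^(2πi·3/15). Since 15 ∤ 3, ζ ≠ 1.
Sum = Σ_{k=0}^{14} ζ^k = (ζ^15 - 1)/(ζ - 1) = (ω^{3·15} - 1)/(ζ - 1) = (1 - 1)/(ζ - 1) = 0


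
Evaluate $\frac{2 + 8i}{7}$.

Divisor is real, so divide each part by 7:
= 2/7 + (8/7)i


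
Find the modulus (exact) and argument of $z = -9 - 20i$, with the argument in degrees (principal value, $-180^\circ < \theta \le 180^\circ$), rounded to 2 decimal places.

|z| = sqrt((-9)^2 + (-20)^2) = sqrt(481)
arg(z) = arctan(b/a) = arctan(-20/-9) (quadrant-adjusted) = -114.23°


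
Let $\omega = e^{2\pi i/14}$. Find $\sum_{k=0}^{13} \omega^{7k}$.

Let ζ = ω^7 = e^(2πi·7/14). Since 14 ∤ 7, ζ ≠ 1.
Sum = Σ_{k=0}^{13} ζ^k = (ζ^14 - 1)/(ζ - 1) = (ω^{7·14} - 1)/(ζ - 1) = (1 - 1)/(ζ - 1) = 0


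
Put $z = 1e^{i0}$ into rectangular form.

a = r cos θ = 1 * 1 = 1
b = r sin θ = 1 * 0 = 0
z = 1


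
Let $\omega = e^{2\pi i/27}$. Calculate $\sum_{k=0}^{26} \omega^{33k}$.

Let ζ = ω^33 = e^(2πi·33/27). Since 27 ∤ 33, ζ ≠ 1.
Sum = Σ_{k=0}^{26} ζ^k = (ζ^27 - 1)/(ζ - 1) = (ω^{33·27} - 1)/(ζ - 1) = (1 - 1)/(ζ - 1) = 0


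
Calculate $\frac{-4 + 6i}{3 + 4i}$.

Multiply numerator and denominator by conjugate (3 - 4i):
= (-4 + 6i)(3 - 4i) / (3^2 + 4^2)
= (12 + 34i) / 25
= 12/25 + (34/25)i


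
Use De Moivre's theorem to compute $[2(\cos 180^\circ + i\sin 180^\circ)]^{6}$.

By De Moivre: z^n = r^n(cos(nθ) + i sin(nθ))
= 2^6(cos(6*180°) + i sin(6*180°))
= 64(cos 0° + i sin 0°)
= 64


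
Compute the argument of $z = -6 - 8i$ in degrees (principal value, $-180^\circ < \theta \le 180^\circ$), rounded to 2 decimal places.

θ = arctan(b/a) = arctan(-8/-6) (quadrant-adjusted) = -126.87°


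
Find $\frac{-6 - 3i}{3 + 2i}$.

Multiply numerator and denominator by conjugate (3 - 2i):
= (-6 - 3i)(3 - 2i) / (3^2 + 2^2)
= (-24 + 3i) / 13
= -24/13 + (3/13)i


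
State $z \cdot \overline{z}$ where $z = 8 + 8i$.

z * conjugate(z) = |z|^2 = a^2 + b^2
= 8^2 + 8^2 = 128


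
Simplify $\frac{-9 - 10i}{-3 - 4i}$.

Multiply numerator and denominator by conjugate (-3 + 4i):
= (-9 - 10i)(-3 + 4i) / ((-3)^2 + (-4)^2)
= (67 - 6i) / 25
= 67/25 - (6/25)i


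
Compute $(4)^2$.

(a + bi)^2 = a^2 - b^2 + 2abi
= 4^2 - 0^2 + 2*4*0i
= 16


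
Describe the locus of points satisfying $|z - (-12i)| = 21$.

|z - z0| = r describes a circle centered at z0 with radius r
Here z0 = -12i and r = 21
Locus: Circle centered at (0, -12) with radius 21


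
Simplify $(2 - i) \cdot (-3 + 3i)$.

(a1*a2 - b1*b2) + (a1*b2 + b1*a2)i
= (-6 - (-3)) + (6 + 3)i
= -3 + 9i


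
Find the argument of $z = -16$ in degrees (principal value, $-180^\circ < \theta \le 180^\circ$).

b = 0 and a < 0, so z lies on the negative real axis: θ = 180°


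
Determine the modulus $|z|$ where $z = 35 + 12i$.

|z| = sqrt(a^2 + b^2) = sqrt(35^2 + 12^2) = sqrt(1369) = 37


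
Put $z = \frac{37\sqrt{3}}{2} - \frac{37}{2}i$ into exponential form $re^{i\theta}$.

r = |z| = sqrt((37*sqrt(3)/2)^2 + (-37/2)^2) = sqrt(4107/4 + 1369/4) = sqrt(1369) = 37
θ = arctan(b/a) = arctan(-18.5/32.0429) (quadrant-adjusted) = -30° = -π/6
z = 37e^(-i*π/6)


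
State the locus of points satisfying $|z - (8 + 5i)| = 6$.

|z - z0| = r describes a circle centered at z0 with radius r
Here z0 = 8 + 5i and r = 6
Locus: Circle centered at (8, 5) with radius 6


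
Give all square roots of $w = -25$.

|w| = 25, arg(w) = 180°
Root modulus = 25^(1/2) = 5
Root arguments: θ_k = (180° + 360°k)/2 for k = 0, 1, ..., 1
Roots: 5i, -5i


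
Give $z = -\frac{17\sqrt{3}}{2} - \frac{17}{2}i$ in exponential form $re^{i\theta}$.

r = |z| = sqrt((-17*sqrt(3)/2)^2 + (-17/2)^2) = sqrt(867/4 + 289/4) = sqrt(289) = 17
θ = arctan(b/a) = arctan(-8.5/-14.7224) (quadrant-adjusted) = -150° = -5π/6
z = 17e^(-i*5π/6)


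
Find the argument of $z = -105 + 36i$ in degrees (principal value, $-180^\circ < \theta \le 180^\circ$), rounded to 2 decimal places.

θ = arctan(b/a) = arctan(36/-105) (quadrant-adjusted) = 161.08°


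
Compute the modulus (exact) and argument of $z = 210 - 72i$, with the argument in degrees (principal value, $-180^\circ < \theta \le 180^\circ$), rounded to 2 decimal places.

|z| = sqrt(210^2 + (-72)^2) = 222
arg(z) = arctan(b/a) = arctan(-72/210) (quadrant-adjusted) = -18.92°


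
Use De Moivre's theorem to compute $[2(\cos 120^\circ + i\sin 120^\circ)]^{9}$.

By De Moivre: z^n = r^n(cos(nθ) + i sin(nθ))
= 2^9(cos(9*120°) + i sin(9*120°))
= 512(cos 0° + i sin 0°)
= 512


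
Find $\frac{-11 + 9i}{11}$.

Divisor is real, so divide each part by 11:
= -1 + (9/11)i


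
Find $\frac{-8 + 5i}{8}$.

Divisor is real, so divide each part by 8:
= -1 + (5/8)i


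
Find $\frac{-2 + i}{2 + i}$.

Multiply numerator and denominator by conjugate (2 - i):
= (-2 + i)(2 - i) / (2^2 + 1^2)
= (-3 + 4i) / 5
= -3/5 + (4/5)i


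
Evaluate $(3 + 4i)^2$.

(a + bi)^2 = a^2 - b^2 + 2abi
= 3^2 - 4^2 + 2*3*4i
= -7 + 24i


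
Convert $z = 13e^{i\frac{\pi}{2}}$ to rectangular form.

a = r cos θ = 13 * 0 = 0
b = r sin θ = 13 * 1 = 13
z = 13i


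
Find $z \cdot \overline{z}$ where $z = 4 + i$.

z * conjugate(z) = |z|^2 = a^2 + b^2
= 4^2 + 1^2 = 17


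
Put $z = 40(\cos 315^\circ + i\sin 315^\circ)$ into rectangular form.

a = r cos θ = 40 * sqrt(2)/2 = 20*sqrt(2)
b = r sin θ = 40 * -sqrt(2)/2 = -20*sqrt(2)
z = 20*sqrt(2) - 20*sqrt(2)i


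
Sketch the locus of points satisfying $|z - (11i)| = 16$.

|z - z0| = r describes a circle centered at z0 with radius r
Here z0 = 11i and r = 16
Locus: Circle centered at (0, 11) with radius 16


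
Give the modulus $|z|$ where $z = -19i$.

|z| = sqrt(a^2 + b^2) = sqrt(0^2 + (-19)^2) = sqrt(361) = 19


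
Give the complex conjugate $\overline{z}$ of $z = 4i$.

If z = a + bi, then conjugate(z) = a - bi
conjugate(4i) = -4i


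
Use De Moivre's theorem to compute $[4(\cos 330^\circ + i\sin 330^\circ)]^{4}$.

By De Moivre: z^n = r^n(cos(nθ) + i sin(nθ))
= 4^4(cos(4*330°) + i sin(4*330°))
= 256(cos 240° + i sin 240°)
= -128 - 128*sqrt(3)i


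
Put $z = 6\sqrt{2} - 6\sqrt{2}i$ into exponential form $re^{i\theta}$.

r = |z| = sqrt((6*sqrt(2))^2 + (-6*sqrt(2))^2) = sqrt(72 + 72) = sqrt(144) = 12
θ = arctan(b/a) = arctan(-8.4853/8.4853) (quadrant-adjusted) = -45° = -π/4
z = 12e^(-i*π/4)


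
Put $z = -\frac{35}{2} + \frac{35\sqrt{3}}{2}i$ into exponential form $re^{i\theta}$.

r = |z| = sqrt((-35/2)^2 + (35*sqrt(3)/2)^2) = sqrt(1225/4 + 3675/4) = sqrt(1225) = 35
θ = arctan(b/a) = arctan(30.3109/-17.5) (quadrant-adjusted) = 120° = 2π/3
z = 35e^(i*2π/3)


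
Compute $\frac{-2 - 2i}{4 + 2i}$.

Multiply numerator and denominator by conjugate (4 - 2i):
= (-2 - 2i)(4 - 2i) / (4^2 + 2^2)
= (-12 - 4i) / 20
Divide through by 4: (-3 - i) / 5
= -3/5 - (1/5)i


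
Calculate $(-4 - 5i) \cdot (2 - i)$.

(a1*a2 - b1*b2) + (a1*b2 + b1*a2)i
= (-8 - 5) + (4 + (-10))i
= -13 - 6i


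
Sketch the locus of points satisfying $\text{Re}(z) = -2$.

Re(z) = x where z = x + yi; the equation x = -2 is satisfied by all points with that x-coordinate
Locus: Vertical line x = -2


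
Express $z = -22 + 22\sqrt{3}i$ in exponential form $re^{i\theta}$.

r = |z| = sqrt((-22)^2 + (22*sqrt(3))^2) = sqrt(484 + 1452) = sqrt(1936) = 44
θ = arctan(b/a) = arctan(38.1051/-22) (quadrant-adjusted) = 120° = 2π/3
z = 44e^(i*2π/3)


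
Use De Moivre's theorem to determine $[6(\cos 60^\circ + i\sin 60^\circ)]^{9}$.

By De Moivre: z^n = r^n(cos(nθ) + i sin(nθ))
= 6^9(cos(9*60°) + i sin(9*60°))
= 10077696(cos 180° + i sin 180°)
= -10077696


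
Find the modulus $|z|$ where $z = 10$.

|z| = sqrt(a^2 + b^2) = sqrt(10^2 + 0^2) = sqrt(100) = 10


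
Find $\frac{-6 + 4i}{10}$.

Divisor is real, so divide each part by 10:
= -3/5 + (2/5)i


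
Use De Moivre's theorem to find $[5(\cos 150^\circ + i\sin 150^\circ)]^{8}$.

By De Moivre: z^n = r^n(cos(nθ) + i sin(nθ))
= 5^8(cos(8*150°) + i sin(8*150°))
= 390625(cos 120° + i sin 120°)
= -390625/2 + (390625*sqrt(3)/2)i


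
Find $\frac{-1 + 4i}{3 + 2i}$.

Multiply numerator and denominator by conjugate (3 - 2i):
= (-1 + 4i)(3 - 2i) / (3^2 + 2^2)
= (5 + 14i) / 13
= 5/13 + (14/13)i


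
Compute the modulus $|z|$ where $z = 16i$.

|z| = sqrt(a^2 + b^2) = sqrt(0^2 + 16^2) = sqrt(256) = 16


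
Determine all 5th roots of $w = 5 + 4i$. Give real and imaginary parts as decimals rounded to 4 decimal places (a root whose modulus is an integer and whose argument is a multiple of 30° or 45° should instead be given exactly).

|w| = sqrt(41) ≈ 6.403124, arg(w) ≈ 38.659808°
Root modulus = sqrt(41)^(1/5) ≈ 1.449701
Root arguments: θ_k = (arg(w) + 360°k)/5 for k = 0, 1, ..., 4
Compute each root as (root modulus)(cos θ_k + i sin θ_k) using full-precision intermediates, then round to 4 decimal places.
Roots: 1.4365 + 0.1950i, 0.2584 + 1.4265i, -1.2768 + 0.6866i, -1.0475 - 1.0022i, 0.6294 - 1.3059i


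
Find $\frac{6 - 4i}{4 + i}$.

Multiply numerator and denominator by conjugate (4 - i):
= (6 - 4i)(4 - i) / (4^2 + 1^2)
= (20 - 22i) / 17
= 20/17 - (22/17)i


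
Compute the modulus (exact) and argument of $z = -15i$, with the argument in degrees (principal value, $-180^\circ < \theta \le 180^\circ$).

|z| = sqrt(0^2 + (-15)^2) = 15
a = 0 and b < 0, so z lies on the negative imaginary axis: arg(z) = -90°


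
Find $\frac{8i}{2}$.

Divisor is real, so divide each part by 2:
= 4i


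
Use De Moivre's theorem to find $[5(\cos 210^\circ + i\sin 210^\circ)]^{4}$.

By De Moivre: z^n = r^n(cos(nθ) + i sin(nθ))
= 5^4(cos(4*210°) + i sin(4*210°))
= 625(cos 120° + i sin 120°)
= -625/2 + (625*sqrt(3)/2)i


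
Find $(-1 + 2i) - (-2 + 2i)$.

(-1 - (-2)) + (2 - 2)i = 1


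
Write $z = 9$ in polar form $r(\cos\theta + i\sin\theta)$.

r = |z| = sqrt(a^2 + b^2) = sqrt((9)^2 + (0)^2) = sqrt(81 + 0) = sqrt(81) = 9
b = 0 and a > 0, so z lies on the positive real axis: θ = 0°
z = 9(cos 0° + i sin 0°)


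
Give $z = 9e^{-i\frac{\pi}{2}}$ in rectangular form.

a = r cos θ = 9 * 0 = 0
b = r sin θ = 9 * -1 = -9
z = -9i


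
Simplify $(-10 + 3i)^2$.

(a + bi)^2 = a^2 - b^2 + 2abi
= (-10)^2 - 3^2 + 2*(-10)*3i
= 91 - 60i


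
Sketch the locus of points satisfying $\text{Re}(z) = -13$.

Re(z) = x where z = x + yi; the equation x = -13 is satisfied by all points with that x-coordinate
Locus: Vertical line x = -13


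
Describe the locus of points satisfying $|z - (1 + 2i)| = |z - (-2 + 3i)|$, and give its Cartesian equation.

|z - z1| = |z - z2| means z is equidistant from z1 and z2,
i.e. the perpendicular bisector of the segment from (1, 2) to (-2, 3) (midpoint (-1/2, 5/2)).
With z = x + yi, square both sides:
(x - 1)^2 + (y - 2)^2 = (x - (-2))^2 + (y - 3)^2
The x^2 and y^2 terms cancel: -6x + 2y = 13 - 5 = 8
Simplify: 3x - y = -4
Locus: Perpendicular bisector of the segment from (1, 2) to (-2, 3): the line 3x - y = -4


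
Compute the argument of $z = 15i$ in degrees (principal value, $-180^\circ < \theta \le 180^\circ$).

a = 0 and b > 0, so z lies on the positive imaginary axis: θ = 90°


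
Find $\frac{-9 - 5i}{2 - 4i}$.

Multiply numerator and denominator by conjugate (2 + 4i):
= (-9 - 5i)(2 + 4i) / (2^2 + (-4)^2)
= (2 - 46i) / 20
Divide through by 2: (1 - 23i) / 10
= 1/10 - (23/10)i


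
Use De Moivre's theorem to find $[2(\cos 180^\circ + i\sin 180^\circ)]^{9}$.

By De Moivre: z^n = r^n(cos(nθ) + i sin(nθ))
= 2^9(cos(9*180°) + i sin(9*180°))
= 512(cos 180° + i sin 180°)
= -512


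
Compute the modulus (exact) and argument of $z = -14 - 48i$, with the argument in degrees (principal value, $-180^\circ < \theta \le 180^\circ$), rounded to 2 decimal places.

|z| = sqrt((-14)^2 + (-48)^2) = 50
arg(z) = arctan(b/a) = arctan(-48/-14) (quadrant-adjusted) = -106.26°


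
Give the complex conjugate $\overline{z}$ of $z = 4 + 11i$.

If z = a + bi, then conjugate(z) = a - bi
conjugate(4 + 11i) = 4 - 11i


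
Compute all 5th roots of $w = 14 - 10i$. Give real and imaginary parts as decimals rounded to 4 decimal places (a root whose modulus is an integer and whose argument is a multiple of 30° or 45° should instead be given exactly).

|w| = sqrt(296) ≈ 17.204651, arg(w) ≈ 324.462322°
Root modulus = sqrt(296)^(1/5) ≈ 1.766563
Root arguments: θ_k = (arg(w) + 360°k)/5 for k = 0, 1, ..., 4
Compute each root as (root modulus)(cos θ_k + i sin θ_k) using full-precision intermediates, then round to 4 decimal places.
Roots: 0.7496 + 1.5996i, -1.2897 + 1.2072i, -1.5467 - 0.8535i, 0.3338 - 1.7347i, 1.7530 - 0.2186i


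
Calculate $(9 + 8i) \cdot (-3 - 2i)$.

(a1*a2 - b1*b2) + (a1*b2 + b1*a2)i
= (-27 - (-16)) + (-18 + (-24))i
= -11 - 42i


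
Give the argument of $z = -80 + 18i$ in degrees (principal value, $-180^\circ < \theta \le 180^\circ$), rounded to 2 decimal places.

θ = arctan(b/a) = arctan(18/-80) (quadrant-adjusted) = 167.32°


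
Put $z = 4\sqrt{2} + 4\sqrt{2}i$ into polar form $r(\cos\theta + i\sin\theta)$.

r = |z| = sqrt(a^2 + b^2) = sqrt((4*sqrt(2))^2 + (4*sqrt(2))^2) = sqrt(32 + 32) = sqrt(64) = 8
θ = arctan(b/a) = arctan(5.6569/5.6569) (quadrant-adjusted) = 45°
z = 8(cos 45° + i sin 45°)


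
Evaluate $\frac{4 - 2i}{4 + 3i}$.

Multiply numerator and denominator by conjugate (4 - 3i):
= (4 - 2i)(4 - 3i) / (4^2 + 3^2)
= (10 - 20i) / 25
Divide through by 5: (2 - 4i) / 5
= 2/5 - (4/5)i


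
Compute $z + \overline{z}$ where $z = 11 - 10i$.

z + conjugate(z) = (a + bi) + (a - bi) = 2a
= 2 * 11 = 22


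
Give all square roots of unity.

ω_k = e^(2πik/2) = cos(2πk/2) + i sin(2πk/2) for k = 0, 1, ..., 1
Roots: 1, -1


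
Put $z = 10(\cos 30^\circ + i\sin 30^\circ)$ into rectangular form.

a = r cos θ = 10 * sqrt(3)/2 = 5*sqrt(3)
b = r sin θ = 10 * 1/2 = 5
z = 5*sqrt(3) + 5i


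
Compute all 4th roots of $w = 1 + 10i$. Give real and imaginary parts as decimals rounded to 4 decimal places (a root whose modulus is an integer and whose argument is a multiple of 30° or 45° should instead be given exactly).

|w| = sqrt(101) ≈ 10.049876, arg(w) ≈ 84.289407°
Root modulus = sqrt(101)^(1/4) ≈ 1.780493
Root arguments: θ_k = (arg(w) + 360°k)/4 for k = 0, 1, ..., 3
Compute each root as (root modulus)(cos θ_k + i sin θ_k) using full-precision intermediates, then round to 4 decimal places.
Roots: 1.6614 + 0.6402i, -0.6402 + 1.6614i, -1.6614 - 0.6402i, 0.6402 - 1.6614i


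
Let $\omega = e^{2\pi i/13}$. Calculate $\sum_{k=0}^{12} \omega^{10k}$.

Let ζ = ω^10 = e^(2πi·10/13). Since 13 ∤ 10, ζ ≠ 1.
Sum = Σ_{k=0}^{12} ζ^k = (ζ^13 - 1)/(ζ - 1) = (ω^{10·13} - 1)/(ζ - 1) = (1 - 1)/(ζ - 1) = 0


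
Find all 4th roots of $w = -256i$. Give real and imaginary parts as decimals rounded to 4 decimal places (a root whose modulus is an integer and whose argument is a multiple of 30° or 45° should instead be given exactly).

|w| = 256, arg(w) = 270°
Root modulus = 256^(1/4) = 4
Root arguments: θ_k = (270° + 360°k)/4 for k = 0, 1, ..., 3
Compute each root as (root modulus)(cos θ_k + i sin θ_k) using full-precision intermediates, then round to 4 decimal places.
Roots: 1.5307 + 3.6955i, -3.6955 + 1.5307i, -1.5307 - 3.6955i, 3.6955 - 1.5307i


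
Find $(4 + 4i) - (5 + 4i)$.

(4 - 5) + (4 - 4)i = -1


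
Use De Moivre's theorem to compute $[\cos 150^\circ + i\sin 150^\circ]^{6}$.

By De Moivre: z^n = r^n(cos(nθ) + i sin(nθ))
= 1^6(cos(6*150°) + i sin(6*150°))
= 1(cos 180° + i sin 180°)
= -1


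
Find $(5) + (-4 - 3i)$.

(5 + (-4)) + (0 + (-3))i = 1 - 3i


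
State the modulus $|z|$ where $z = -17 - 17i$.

|z| = sqrt(a^2 + b^2) = sqrt((-17)^2 + (-17)^2) = sqrt(578) = sqrt(578)


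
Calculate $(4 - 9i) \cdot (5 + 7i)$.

(a1*a2 - b1*b2) + (a1*b2 + b1*a2)i
= (20 - (-63)) + (28 + (-45))i
= 83 - 17i


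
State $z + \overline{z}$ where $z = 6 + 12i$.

z + conjugate(z) = (a + bi) + (a - bi) = 2a
= 2 * 6 = 12


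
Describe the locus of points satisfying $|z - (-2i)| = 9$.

|z - z0| = r describes a circle centered at z0 with radius r
Here z0 = -2i and r = 9
Locus: Circle centered at (0, -2) with radius 9


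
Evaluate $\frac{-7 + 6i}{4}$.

Divisor is real, so divide each part by 4:
= -7/4 + (3/2)i


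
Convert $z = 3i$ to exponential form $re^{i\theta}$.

r = |z| = sqrt((0)^2 + (3)^2) = sqrt(0 + 9) = sqrt(9) = 3
a = 0 and b > 0, so z lies on the positive imaginary axis: θ = 90° = π/2
z = 3e^(i*π/2)


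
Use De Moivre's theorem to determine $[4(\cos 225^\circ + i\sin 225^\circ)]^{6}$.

By De Moivre: z^n = r^n(cos(nθ) + i sin(nθ))
= 4^6(cos(6*225°) + i sin(6*225°))
= 4096(cos 270° + i sin 270°)
= -4096i


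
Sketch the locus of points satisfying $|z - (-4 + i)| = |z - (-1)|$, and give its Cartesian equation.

|z - z1| = |z - z2| means z is equidistant from z1 and z2,
i.e. the perpendicular bisector of the segment from (-4, 1) to (-1, 0) (midpoint (-5/2, 1/2)).
With z = x + yi, square both sides:
(x - (-4))^2 + (y - 1)^2 = (x - (-1))^2 + (y - 0)^2
The x^2 and y^2 terms cancel: 6x + (-2)y = 1 - 17 = -16
Simplify: 3x - y = -8
Locus: Perpendicular bisector of the segment from (-4, 1) to (-1, 0): the line 3x - y = -8


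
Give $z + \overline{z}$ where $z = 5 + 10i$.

z + conjugate(z) = (a + bi) + (a - bi) = 2a
= 2 * 5 = 10


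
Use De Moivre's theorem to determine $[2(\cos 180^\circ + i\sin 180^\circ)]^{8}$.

By De Moivre: z^n = r^n(cos(nθ) + i sin(nθ))
= 2^8(cos(8*180°) + i sin(8*180°))
= 256(cos 0° + i sin 0°)
= 256


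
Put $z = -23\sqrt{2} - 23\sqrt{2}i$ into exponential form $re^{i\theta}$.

r = |z| = sqrt((-23*sqrt(2))^2 + (-23*sqrt(2))^2) = sqrt(1058 + 1058) = sqrt(2116) = 46
θ = arctan(b/a) = arctan(-32.5269/-32.5269) (quadrant-adjusted) = -135° = -3π/4
z = 46e^(-i*3π/4)


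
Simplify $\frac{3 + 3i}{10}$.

Divisor is real, so divide each part by 10:
= 3/10 + (3/10)i


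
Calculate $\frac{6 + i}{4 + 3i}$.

Multiply numerator and denominator by conjugate (4 - 3i):
= (6 + i)(4 - 3i) / (4^2 + 3^2)
= (27 - 14i) / 25
= 27/25 - (14/25)i


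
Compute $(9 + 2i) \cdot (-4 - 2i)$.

(a1*a2 - b1*b2) + (a1*b2 + b1*a2)i
= (-36 - (-4)) + (-18 + (-8))i
= -32 - 26i


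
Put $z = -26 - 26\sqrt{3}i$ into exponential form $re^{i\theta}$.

r = |z| = sqrt((-26)^2 + (-26*sqrt(3))^2) = sqrt(676 + 2028) = sqrt(2704) = 52
θ = arctan(b/a) = arctan(-45.0333/-26) (quadrant-adjusted) = -120° = -2π/3
z = 52e^(-i*2π/3)


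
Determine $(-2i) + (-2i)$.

(0 + 0) + (-2 + (-2))i = -4i


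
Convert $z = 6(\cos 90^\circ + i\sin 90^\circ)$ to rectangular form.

a = r cos θ = 6 * 0 = 0
b = r sin θ = 6 * 1 = 6
z = 6i


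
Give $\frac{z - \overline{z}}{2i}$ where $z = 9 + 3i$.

z - conjugate(z) = 2bi
(z - conjugate(z))/(2i) = 2bi/(2i) = b = 3


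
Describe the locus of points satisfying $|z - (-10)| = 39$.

|z - z0| = r describes a circle centered at z0 with radius r
Here z0 = -10 and r = 39
Locus: Circle centered at (-10, 0) with radius 39


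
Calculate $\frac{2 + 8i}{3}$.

Divisor is real, so divide each part by 3:
= 2/3 + (8/3)i


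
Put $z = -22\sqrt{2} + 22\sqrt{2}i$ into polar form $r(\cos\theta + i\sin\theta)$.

r = |z| = sqrt(a^2 + b^2) = sqrt((-22*sqrt(2))^2 + (22*sqrt(2))^2) = sqrt(968 + 968) = sqrt(1936) = 44
θ = arctan(b/a) = arctan(31.1127/-31.1127) (quadrant-adjusted) = 135°
z = 44(cos 135° + i sin 135°)


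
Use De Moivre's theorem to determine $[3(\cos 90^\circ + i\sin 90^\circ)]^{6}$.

By De Moivre: z^n = r^n(cos(nθ) + i sin(nθ))
= 3^6(cos(6*90°) + i sin(6*90°))
= 729(cos 180° + i sin 180°)
= -729


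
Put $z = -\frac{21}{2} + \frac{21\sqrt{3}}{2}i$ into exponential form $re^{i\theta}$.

r = |z| = sqrt((-21/2)^2 + (21*sqrt(3)/2)^2) = sqrt(441/4 + 1323/4) = sqrt(441) = 21
θ = arctan(b/a) = arctan(18.1865/-10.5) (quadrant-adjusted) = 120° = 2π/3
z = 21e^(i*2π/3)


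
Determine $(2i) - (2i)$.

(0 - 0) + (2 - 2)i = 0


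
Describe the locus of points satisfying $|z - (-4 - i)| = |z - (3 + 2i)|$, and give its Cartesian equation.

|z - z1| = |z - z2| means z is equidistant from z1 and z2,
i.e. the perpendicular bisector of the segment from (-4, -1) to (3, 2) (midpoint (-1/2, 1/2)).
With z = x + yi, square both sides:
(x - (-4))^2 + (y - (-1))^2 = (x - 3)^2 + (y - 2)^2
The x^2 and y^2 terms cancel: 14x + 6y = 13 - 17 = -4
Simplify: 7x + 3y = -2
Locus: Perpendicular bisector of the segment from (-4, -1) to (3, 2): the line 7x + 3y = -2


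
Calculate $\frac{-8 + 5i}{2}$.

Divisor is real, so divide each part by 2:
= -4 + (5/2)i


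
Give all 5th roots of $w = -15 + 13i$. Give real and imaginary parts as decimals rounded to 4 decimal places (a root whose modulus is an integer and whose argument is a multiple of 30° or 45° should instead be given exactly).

|w| = sqrt(394) ≈ 19.849433, arg(w) ≈ 139.085617°
Root modulus = sqrt(394)^(1/5) ≈ 1.817815
Root arguments: θ_k = (arg(w) + 360°k)/5 for k = 0, 1, ..., 4
Compute each root as (root modulus)(cos θ_k + i sin θ_k) using full-precision intermediates, then round to 4 decimal places.
Roots: 1.6078 + 0.8483i, -0.3099 + 1.7912i, -1.7993 + 0.2587i, -0.8021 - 1.6313i, 1.3036 - 1.2669i


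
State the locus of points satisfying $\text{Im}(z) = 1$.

Im(z) = y where z = x + yi; the equation y = 1 is satisfied by all points with that y-coordinate
Locus: Horizontal line y = 1


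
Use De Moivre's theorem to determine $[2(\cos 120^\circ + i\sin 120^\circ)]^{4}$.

By De Moivre: z^n = r^n(cos(nθ) + i sin(nθ))
= 2^4(cos(4*120°) + i sin(4*120°))
= 16(cos 120° + i sin 120°)
= -8 + 8*sqrt(3)i


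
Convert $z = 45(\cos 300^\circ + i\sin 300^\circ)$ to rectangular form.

a = r cos θ = 45 * 1/2 = 45/2
b = r sin θ = 45 * -sqrt(3)/2 = -45*sqrt(3)/2
z = 45/2 - (45*sqrt(3)/2)i
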